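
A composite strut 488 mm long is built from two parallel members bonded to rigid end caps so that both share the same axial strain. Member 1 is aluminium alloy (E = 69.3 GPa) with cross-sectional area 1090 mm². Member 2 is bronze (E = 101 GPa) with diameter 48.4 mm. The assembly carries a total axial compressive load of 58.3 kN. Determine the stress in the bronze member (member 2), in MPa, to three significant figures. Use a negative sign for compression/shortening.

-22.5 MPa

A_2 = 1840 mm².
Equal strain + equilibrium ⇒ each member carries load in proportion to AE: A₁E₁ = 75540000 N, A₂E₂ = 185800000 N, ΣAE = 261400000 N.
σ₂ = P·E₂/ΣAE = -58300·101000/261400000 = -22.53 MPa.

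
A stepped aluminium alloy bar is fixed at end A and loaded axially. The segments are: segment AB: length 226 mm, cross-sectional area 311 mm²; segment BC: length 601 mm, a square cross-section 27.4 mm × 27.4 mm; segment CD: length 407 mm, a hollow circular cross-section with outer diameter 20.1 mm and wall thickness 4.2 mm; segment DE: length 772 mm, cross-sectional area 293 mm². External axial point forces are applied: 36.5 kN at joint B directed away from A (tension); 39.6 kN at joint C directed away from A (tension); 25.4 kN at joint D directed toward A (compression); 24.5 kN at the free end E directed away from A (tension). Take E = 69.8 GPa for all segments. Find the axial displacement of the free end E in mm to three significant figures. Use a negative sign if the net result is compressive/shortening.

Internal axial forces (sectioning from the free end, tension +): N_DE = 24.5 kN, N_CD = -0.9 kN, N_BC = 38.7 kN, N_AB = 75.2 kN.
A_BC = 750.8 mm².
A_CD = 209.8 mm².
δ_AB = 75200·226/(311·69800) = 0.7829 mm
δ_BC = 38700·601/(750.8·69800) = 0.4438 mm
δ_CD = -900·407/(209.8·69800) = -0.02501 mm
δ_DE = 24500·772/(293·69800) = 0.9248 mm
δ = Σδ_i = 2.127 mm.

2.13 mm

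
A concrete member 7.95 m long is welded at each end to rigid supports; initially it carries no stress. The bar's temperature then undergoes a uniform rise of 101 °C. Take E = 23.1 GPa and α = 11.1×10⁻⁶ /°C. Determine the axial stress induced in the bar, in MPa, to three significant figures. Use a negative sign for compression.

-25.9 MPa

Free thermal expansion αLΔT = 11.1e-6 · 7950 · 101 = 8.913 mm.
The walls impose strain ε = −(8.913)/7950 = -1.1211e-03; σ = Eε = 23100 · -1.1211e-03 = -25.9 MPa.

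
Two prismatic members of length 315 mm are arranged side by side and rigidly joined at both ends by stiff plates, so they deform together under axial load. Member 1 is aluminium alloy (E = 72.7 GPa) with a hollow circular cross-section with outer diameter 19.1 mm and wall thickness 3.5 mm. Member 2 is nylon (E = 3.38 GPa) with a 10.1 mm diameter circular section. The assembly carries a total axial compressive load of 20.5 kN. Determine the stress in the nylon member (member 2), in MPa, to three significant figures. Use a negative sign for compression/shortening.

A_1 = 171.5 mm².
A_2 = 80.12 mm².
Equal strain + equilibrium ⇒ each member carries load in proportion to AE: A₁E₁ = 12470000 N, A₂E₂ = 270800 N, ΣAE = 12740000 N.
σ₂ = P·E₂/ΣAE = -20500·3380/12740000 = -5.438 MPa.

-5.44 MPa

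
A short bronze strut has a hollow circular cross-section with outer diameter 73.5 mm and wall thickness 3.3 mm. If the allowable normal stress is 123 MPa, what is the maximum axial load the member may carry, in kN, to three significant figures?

A = 727.8 mm².
P_max = σ_allow · A = 123 · 727.8 = 89520 N = 89.52 kN.

89.5 kN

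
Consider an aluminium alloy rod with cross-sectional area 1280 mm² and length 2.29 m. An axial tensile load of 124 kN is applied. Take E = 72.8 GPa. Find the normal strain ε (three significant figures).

σ = N/A = 96.88 MPa; ε = σ/E = 96.88/72800 = 1.331e-03.

0.00133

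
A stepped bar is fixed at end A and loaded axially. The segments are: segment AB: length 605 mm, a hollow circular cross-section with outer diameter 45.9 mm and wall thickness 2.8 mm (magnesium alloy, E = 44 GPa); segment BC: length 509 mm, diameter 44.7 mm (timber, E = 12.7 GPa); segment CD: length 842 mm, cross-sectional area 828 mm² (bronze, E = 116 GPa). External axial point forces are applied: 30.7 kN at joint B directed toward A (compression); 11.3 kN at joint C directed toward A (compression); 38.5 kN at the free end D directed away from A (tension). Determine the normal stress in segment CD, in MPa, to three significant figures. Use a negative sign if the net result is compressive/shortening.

Internal axial forces (sectioning from the free end, tension +): N_CD = 38.5 kN, N_BC = 27.2 kN, N_AB = -3.5 kN.
σ_CD = N_CD/A_CD = 38500/828 = 46.5 MPa.

46.5 MPa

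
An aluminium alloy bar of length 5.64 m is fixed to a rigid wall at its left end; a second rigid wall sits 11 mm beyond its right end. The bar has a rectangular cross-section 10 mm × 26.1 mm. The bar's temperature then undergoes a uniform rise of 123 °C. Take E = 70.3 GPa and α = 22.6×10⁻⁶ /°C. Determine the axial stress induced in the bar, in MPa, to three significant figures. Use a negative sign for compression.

-58.3 MPa

Free thermal expansion αLΔT = 22.6e-6 · 5640 · 123 = 15.68 mm.
The walls engage after the gap closes; constrained expansion = 15.68 − 11 = 4.678 mm.
The walls impose strain ε = −(4.678)/5640 = -8.2945e-04; σ = Eε = 70300 · -8.2945e-04 = -58.31 MPa.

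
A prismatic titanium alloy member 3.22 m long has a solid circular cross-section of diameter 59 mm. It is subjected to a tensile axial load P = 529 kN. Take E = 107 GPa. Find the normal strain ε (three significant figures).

A = 2734 mm².
σ = N/A = 193.5 MPa; ε = σ/E = 193.5/107000 = 1.808e-03.

0.00181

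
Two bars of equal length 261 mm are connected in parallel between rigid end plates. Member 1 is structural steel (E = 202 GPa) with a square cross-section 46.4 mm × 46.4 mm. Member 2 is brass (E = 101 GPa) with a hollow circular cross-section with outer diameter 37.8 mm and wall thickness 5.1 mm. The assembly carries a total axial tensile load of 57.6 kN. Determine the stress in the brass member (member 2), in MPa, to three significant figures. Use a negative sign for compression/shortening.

A_1 = 2153 mm².
A_2 = 523.9 mm².
Equal strain + equilibrium ⇒ each member carries load in proportion to AE: A₁E₁ = 434900000 N, A₂E₂ = 52920000 N, ΣAE = 487800000 N.
σ₂ = P·E₂/ΣAE = 57600·101000/487800000 = 11.93 MPa.

11.9 MPa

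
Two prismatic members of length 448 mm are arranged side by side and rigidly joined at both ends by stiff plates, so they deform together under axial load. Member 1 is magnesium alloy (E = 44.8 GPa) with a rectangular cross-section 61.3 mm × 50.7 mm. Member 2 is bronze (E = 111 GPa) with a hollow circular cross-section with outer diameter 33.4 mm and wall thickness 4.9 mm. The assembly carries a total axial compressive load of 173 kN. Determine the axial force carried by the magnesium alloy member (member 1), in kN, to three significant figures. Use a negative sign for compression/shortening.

A_1 = 3108 mm².
A_2 = 438.7 mm².
Equal strain + equilibrium ⇒ each member carries load in proportion to AE: A₁E₁ = 139200000 N, A₂E₂ = 48700000 N, ΣAE = 187900000 N.
F₁ = P·A₁E₁/ΣAE = -173000·139200000/187900000 = -128200 N.

-128 kN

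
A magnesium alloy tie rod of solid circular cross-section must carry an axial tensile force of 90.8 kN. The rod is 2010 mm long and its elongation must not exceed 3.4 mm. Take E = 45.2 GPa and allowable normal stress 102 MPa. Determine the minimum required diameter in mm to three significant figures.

Required area A ≥ P/σ_allow = 90800/102 = 890.2 mm².
For a solid circular section, d ≥ √(4A/π) = 33.67 mm.
Elongation limit: A ≥ PL/(Eδ_allow) = 90800·2010/(45200·3.4) = 1188 mm² ⇒ d ≥ 38.89 mm.
The elongation limit governs.

38.9 mm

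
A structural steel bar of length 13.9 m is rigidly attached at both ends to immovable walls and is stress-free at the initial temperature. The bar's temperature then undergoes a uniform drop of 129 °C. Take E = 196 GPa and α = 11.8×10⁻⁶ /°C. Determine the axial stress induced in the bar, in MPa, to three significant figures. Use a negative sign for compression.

298 MPa

Free thermal expansion αLΔT = 11.8e-6 · 13900 · -129 = -21.16 mm.
The walls impose strain ε = −(-21.16)/13900 = 1.5222e-03; σ = Eε = 196000 · 1.5222e-03 = 298.4 MPa.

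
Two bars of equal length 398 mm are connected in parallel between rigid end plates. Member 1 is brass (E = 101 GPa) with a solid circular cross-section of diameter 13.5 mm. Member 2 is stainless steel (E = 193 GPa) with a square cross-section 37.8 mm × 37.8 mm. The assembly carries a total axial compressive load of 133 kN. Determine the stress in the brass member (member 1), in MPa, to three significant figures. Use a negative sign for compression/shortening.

A_1 = 143.1 mm².
A_2 = 1429 mm².
Equal strain + equilibrium ⇒ each member carries load in proportion to AE: A₁E₁ = 14460000 N, A₂E₂ = 275800000 N, ΣAE = 290200000 N.
σ₁ = P·E₁/ΣAE = -133000·101000/290200000 = -46.29 MPa.

-46.3 MPa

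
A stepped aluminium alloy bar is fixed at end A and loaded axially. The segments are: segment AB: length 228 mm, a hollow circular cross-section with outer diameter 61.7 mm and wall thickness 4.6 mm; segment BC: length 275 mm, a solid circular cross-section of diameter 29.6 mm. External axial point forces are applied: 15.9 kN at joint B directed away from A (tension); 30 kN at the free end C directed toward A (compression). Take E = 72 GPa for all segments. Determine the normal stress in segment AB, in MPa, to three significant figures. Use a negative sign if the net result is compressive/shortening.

Internal axial forces (sectioning from the free end, tension +): N_BC = -30 kN, N_AB = -14.1 kN.
A_AB = 825.2 mm².
σ_AB = N_AB/A_AB = -14100/825.2 = -17.09 MPa.

-17.1 MPa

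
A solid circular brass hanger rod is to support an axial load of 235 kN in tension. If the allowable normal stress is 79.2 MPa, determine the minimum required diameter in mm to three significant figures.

Required area A ≥ P/σ_allow = 235000/79.2 = 2967 mm².
For a solid circular section, d ≥ √(4A/π) = 61.46 mm.

61.5 mm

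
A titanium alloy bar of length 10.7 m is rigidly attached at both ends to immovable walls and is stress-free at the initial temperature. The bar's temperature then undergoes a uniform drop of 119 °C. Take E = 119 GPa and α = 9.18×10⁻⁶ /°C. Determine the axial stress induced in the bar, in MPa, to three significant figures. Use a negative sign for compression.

Free thermal expansion αLΔT = 9.18e-6 · 10700 · -119 = -11.69 mm.
The walls impose strain ε = −(-11.69)/10700 = 1.0924e-03; σ = Eε = 119000 · 1.0924e-03 = 130 MPa.

130 MPa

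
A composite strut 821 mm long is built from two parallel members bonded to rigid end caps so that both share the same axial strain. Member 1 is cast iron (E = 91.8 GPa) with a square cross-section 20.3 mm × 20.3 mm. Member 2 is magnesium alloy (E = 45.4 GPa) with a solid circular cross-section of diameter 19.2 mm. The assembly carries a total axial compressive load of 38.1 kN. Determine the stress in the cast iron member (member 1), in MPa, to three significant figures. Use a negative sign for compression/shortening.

A_1 = 412.1 mm².
A_2 = 289.5 mm².
Equal strain + equilibrium ⇒ each member carries load in proportion to AE: A₁E₁ = 37830000 N, A₂E₂ = 13140000 N, ΣAE = 50970000 N.
σ₁ = P·E₁/ΣAE = -38100·91800/50970000 = -68.61 MPa.

-68.6 MPa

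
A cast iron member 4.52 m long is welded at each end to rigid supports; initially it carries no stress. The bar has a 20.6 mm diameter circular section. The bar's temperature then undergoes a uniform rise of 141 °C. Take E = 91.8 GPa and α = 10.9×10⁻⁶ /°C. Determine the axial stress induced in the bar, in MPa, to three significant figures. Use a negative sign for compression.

-141 MPa

Free thermal expansion αLΔT = 10.9e-6 · 4520 · 141 = 6.947 mm.
The walls impose strain ε = −(6.947)/4520 = -1.5369e-03; σ = Eε = 91800 · -1.5369e-03 = -141.1 MPa.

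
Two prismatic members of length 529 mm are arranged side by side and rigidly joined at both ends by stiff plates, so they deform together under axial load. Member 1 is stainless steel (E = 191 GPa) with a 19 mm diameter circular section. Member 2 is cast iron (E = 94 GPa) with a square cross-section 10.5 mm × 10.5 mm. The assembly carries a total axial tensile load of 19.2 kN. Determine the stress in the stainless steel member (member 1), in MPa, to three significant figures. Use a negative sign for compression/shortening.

56.8 MPa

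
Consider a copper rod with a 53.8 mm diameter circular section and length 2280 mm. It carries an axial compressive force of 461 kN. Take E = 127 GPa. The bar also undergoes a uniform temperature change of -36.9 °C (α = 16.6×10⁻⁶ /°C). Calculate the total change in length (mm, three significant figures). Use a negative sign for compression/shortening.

-5.04 mm

A = 2273 mm².
δ_mech = NL/(AE) = -461000·2280/(2273·127000) = -3.641 mm.
δ_thermal = αLΔT = 16.6e-6·2280·-36.9 = -1.397 mm.
δ = δ_mech + δ_thermal = -5.037 mm.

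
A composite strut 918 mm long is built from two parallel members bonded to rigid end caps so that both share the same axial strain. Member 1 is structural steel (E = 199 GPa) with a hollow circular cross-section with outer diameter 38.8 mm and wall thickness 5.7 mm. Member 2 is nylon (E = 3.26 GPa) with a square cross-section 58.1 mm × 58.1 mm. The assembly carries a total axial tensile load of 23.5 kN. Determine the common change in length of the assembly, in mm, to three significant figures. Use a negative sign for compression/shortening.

0.167 mm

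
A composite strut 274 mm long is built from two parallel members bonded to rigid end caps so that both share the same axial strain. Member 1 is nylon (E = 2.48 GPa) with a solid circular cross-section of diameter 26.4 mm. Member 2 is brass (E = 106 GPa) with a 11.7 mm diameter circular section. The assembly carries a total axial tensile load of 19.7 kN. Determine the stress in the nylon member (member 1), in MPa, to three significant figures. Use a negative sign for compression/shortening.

3.83 MPa

A_1 = 547.4 mm².
A_2 = 107.5 mm².
Equal strain + equilibrium ⇒ each member carries load in proportion to AE: A₁E₁ = 1358000 N, A₂E₂ = 11400000 N, ΣAE = 12750000 N.
σ₁ = P·E₁/ΣAE = 19700·2480/12750000 = 3.831 MPa.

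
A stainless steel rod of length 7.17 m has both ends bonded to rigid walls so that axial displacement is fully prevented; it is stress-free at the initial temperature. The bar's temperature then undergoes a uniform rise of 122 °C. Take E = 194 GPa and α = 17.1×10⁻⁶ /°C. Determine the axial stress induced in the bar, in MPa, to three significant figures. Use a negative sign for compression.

-405 MPa

Free thermal expansion αLΔT = 17.1e-6 · 7170 · 122 = 14.96 mm.
The walls impose strain ε = −(14.96)/7170 = -2.0862e-03; σ = Eε = 194000 · -2.0862e-03 = -404.7 MPa.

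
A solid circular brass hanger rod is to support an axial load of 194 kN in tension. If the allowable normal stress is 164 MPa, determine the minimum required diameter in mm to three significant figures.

Required area A ≥ P/σ_allow = 194000/164 = 1183 mm².
For a solid circular section, d ≥ √(4A/π) = 38.81 mm.

38.8 mm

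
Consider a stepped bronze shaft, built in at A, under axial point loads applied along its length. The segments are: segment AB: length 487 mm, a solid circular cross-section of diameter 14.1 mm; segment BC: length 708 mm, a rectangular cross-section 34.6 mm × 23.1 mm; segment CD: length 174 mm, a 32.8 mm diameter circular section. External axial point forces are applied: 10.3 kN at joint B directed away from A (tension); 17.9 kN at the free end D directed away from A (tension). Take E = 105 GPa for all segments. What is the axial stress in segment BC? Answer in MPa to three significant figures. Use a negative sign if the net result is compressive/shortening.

Internal axial forces (sectioning from the free end, tension +): N_CD = 17.9 kN, N_BC = 17.9 kN, N_AB = 28.2 kN.
A_BC = 799.3 mm².
σ_BC = N_BC/A_BC = 17900/799.3 = 22.4 MPa.

22.4 MPa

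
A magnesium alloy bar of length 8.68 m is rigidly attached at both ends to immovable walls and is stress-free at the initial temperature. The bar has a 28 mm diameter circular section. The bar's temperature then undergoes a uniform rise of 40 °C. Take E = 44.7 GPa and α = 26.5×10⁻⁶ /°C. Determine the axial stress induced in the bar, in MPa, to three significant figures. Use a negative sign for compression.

Free thermal expansion αLΔT = 26.5e-6 · 8680 · 40 = 9.201 mm.
The walls impose strain ε = −(9.201)/8680 = -1.0600e-03; σ = Eε = 44700 · -1.0600e-03 = -47.38 MPa.

-47.4 MPa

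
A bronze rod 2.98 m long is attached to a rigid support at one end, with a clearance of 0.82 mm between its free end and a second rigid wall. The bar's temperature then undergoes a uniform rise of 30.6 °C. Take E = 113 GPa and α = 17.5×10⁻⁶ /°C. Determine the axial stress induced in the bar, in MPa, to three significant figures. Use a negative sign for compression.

Free thermal expansion αLΔT = 17.5e-6 · 2980 · 30.6 = 1.596 mm.
The walls engage after the gap closes; constrained expansion = 1.596 − 0.82 = 0.7758 mm.
The walls impose strain ε = −(0.7758)/2980 = -2.6033e-04; σ = Eε = 113000 · -2.6033e-04 = -29.42 MPa.

-29.4 MPa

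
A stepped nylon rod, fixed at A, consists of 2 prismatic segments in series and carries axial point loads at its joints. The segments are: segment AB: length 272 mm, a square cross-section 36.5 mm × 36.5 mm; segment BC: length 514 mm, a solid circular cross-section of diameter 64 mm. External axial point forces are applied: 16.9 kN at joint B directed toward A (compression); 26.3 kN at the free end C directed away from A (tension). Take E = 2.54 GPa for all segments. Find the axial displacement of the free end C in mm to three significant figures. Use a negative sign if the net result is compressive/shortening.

2.41 mm

Internal axial forces (sectioning from the free end, tension +): N_BC = 26.3 kN, N_AB = 9.4 kN.
A_AB = 1332 mm².
A_BC = 3217 mm².
δ_AB = 9400·272/(1332·2540) = 0.7556 mm
δ_BC = 26300·514/(3217·2540) = 1.654 mm
δ = Σδ_i = 2.41 mm.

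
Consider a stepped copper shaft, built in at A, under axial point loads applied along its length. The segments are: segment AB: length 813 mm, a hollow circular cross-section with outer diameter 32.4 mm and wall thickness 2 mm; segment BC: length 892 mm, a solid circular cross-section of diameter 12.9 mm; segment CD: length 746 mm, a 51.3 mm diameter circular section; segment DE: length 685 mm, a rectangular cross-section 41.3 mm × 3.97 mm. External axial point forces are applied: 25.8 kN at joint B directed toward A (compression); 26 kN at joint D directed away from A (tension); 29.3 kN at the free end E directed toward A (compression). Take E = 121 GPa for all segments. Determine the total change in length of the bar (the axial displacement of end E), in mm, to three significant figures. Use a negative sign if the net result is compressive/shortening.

Internal axial forces (sectioning from the free end, tension +): N_DE = -29.3 kN, N_CD = -3.3 kN, N_BC = -3.3 kN, N_AB = -29.1 kN.
A_AB = 191 mm².
A_BC = 130.7 mm².
A_CD = 2067 mm².
A_DE = 164 mm².
δ_AB = -29100·813/(191·121000) = -1.024 mm
δ_BC = -3300·892/(130.7·121000) = -0.1861 mm
δ_CD = -3300·746/(2067·121000) = -0.009843 mm
δ_DE = -29300·685/(164·121000) = -1.012 mm
δ = Σδ_i = -2.231 mm.

-2.23 mm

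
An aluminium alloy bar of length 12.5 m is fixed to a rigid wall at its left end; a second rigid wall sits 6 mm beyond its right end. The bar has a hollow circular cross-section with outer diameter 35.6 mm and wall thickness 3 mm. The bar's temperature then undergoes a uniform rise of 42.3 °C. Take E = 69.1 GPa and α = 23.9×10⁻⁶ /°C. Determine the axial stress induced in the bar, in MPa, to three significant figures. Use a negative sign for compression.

Free thermal expansion αLΔT = 23.9e-6 · 12500 · 42.3 = 12.64 mm.
The walls engage after the gap closes; constrained expansion = 12.64 − 6 = 6.637 mm.
The walls impose strain ε = −(6.637)/12500 = -5.3097e-04; σ = Eε = 69100 · -5.3097e-04 = -36.69 MPa.

-36.7 MPa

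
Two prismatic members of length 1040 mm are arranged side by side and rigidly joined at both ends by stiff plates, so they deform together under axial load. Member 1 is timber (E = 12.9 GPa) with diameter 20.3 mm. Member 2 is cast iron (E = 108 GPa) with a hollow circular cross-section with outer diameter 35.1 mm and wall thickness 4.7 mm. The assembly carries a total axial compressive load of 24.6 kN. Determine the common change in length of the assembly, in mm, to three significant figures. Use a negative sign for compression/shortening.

-0.486 mm

A_1 = 323.7 mm².
A_2 = 448.9 mm².
Equal strain + equilibrium ⇒ each member carries load in proportion to AE: A₁E₁ = 4175000 N, A₂E₂ = 48480000 N, ΣAE = 52650000 N.
δ = PL/ΣAE = -24600·1040/52650000 = -0.4859 mm.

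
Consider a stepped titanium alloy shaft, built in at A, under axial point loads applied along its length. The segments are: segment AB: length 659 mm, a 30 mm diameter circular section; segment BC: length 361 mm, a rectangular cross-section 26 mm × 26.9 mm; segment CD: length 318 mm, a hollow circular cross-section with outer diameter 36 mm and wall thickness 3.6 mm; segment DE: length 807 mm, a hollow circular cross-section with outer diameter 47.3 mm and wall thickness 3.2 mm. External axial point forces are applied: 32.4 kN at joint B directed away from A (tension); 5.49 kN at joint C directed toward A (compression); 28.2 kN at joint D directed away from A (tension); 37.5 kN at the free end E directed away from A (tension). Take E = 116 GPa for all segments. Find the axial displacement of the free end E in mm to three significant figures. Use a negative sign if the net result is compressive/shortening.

2.09 mm

Internal axial forces (sectioning from the free end, tension +): N_DE = 37.5 kN, N_CD = 65.7 kN, N_BC = 60.21 kN, N_AB = 92.61 kN.
A_AB = 706.9 mm².
A_BC = 699.4 mm².
A_CD = 366.4 mm².
A_DE = 443.3 mm².
δ_AB = 92610·659/(706.9·116000) = 0.7443 mm
δ_BC = 60210·361/(699.4·116000) = 0.2679 mm
δ_CD = 65700·318/(366.4·116000) = 0.4915 mm
δ_DE = 37500·807/(443.3·116000) = 0.5884 mm
δ = Σδ_i = 2.092 mm.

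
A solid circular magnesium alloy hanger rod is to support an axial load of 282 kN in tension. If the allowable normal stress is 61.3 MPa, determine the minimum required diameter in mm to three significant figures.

Required area A ≥ P/σ_allow = 282000/61.3 = 4600 mm².
For a solid circular section, d ≥ √(4A/π) = 76.53 mm.

76.5 mm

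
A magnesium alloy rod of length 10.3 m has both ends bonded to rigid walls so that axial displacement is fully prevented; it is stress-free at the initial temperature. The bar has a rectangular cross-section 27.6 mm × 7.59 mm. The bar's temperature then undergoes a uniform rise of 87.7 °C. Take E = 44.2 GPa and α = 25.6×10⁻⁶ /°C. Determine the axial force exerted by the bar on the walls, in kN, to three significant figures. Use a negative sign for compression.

Free thermal expansion αLΔT = 25.6e-6 · 10300 · 87.7 = 23.12 mm.
The walls impose strain ε = −(23.12)/10300 = -2.2451e-03; σ = Eε = 44200 · -2.2451e-03 = -99.23 MPa.
Wall reaction R = σ·A = -99.23·209.5 = -20790 N = -20.79 kN.

-20.8 kN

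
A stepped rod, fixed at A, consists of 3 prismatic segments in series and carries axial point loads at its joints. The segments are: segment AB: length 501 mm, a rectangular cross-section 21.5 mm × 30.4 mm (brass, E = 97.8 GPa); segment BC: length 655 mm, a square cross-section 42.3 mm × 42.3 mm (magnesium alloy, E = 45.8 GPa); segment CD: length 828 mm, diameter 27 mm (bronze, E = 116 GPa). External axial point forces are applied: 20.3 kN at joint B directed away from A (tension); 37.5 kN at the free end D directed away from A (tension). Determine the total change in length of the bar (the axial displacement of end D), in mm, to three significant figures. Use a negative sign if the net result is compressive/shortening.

Internal axial forces (sectioning from the free end, tension +): N_CD = 37.5 kN, N_BC = 37.5 kN, N_AB = 57.8 kN.
A_AB = 653.6 mm².
A_BC = 1789 mm².
A_CD = 572.6 mm².
δ_AB = 57800·501/(653.6·97800) = 0.453 mm
δ_BC = 37500·655/(1789·45800) = 0.2997 mm
δ_CD = 37500·828/(572.6·116000) = 0.4675 mm
δ = Σδ_i = 1.22 mm.

1.22 mm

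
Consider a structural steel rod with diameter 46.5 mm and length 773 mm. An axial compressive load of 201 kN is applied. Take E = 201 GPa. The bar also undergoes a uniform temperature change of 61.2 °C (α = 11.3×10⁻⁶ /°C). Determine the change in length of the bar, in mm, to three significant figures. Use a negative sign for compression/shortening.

A = 1698 mm².
δ_mech = NL/(AE) = -201000·773/(1698·201000) = -0.4552 mm.
δ_thermal = αLΔT = 11.3e-6·773·61.2 = 0.5346 mm.
δ = δ_mech + δ_thermal = 0.0794 mm.

0.0794 mm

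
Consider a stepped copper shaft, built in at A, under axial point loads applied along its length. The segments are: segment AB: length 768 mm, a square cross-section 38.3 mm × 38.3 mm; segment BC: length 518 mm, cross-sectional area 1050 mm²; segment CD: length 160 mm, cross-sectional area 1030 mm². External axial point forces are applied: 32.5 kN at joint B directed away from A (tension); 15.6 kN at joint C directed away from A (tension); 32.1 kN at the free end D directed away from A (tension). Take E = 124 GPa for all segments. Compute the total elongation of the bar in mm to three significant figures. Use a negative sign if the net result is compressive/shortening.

0.569 mm

Internal axial forces (sectioning from the free end, tension +): N_CD = 32.1 kN, N_BC = 47.7 kN, N_AB = 80.2 kN.
A_AB = 1467 mm².
δ_AB = 80200·768/(1467·124000) = 0.3386 mm
δ_BC = 47700·518/(1050·124000) = 0.1898 mm
δ_CD = 32100·160/(1030·124000) = 0.04021 mm
δ = Σδ_i = 0.5686 mm.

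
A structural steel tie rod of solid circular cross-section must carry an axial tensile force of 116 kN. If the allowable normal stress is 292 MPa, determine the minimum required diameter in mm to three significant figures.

22.5 mm

Required area A ≥ P/σ_allow = 116000/292 = 397.3 mm².
For a solid circular section, d ≥ √(4A/π) = 22.49 mm.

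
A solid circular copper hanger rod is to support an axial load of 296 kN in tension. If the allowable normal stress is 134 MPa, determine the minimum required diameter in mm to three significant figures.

Required area A ≥ P/σ_allow = 296000/134 = 2209 mm².
For a solid circular section, d ≥ √(4A/π) = 53.03 mm.

53.0 mm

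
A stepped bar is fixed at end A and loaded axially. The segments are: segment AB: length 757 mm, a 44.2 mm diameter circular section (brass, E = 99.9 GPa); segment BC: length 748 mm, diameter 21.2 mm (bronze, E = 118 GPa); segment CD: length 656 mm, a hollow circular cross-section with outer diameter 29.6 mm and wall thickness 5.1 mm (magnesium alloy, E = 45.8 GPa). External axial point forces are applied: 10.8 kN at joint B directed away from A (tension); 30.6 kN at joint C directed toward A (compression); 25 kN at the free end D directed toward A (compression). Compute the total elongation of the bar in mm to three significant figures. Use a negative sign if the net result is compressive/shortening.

-2.13 mm

Internal axial forces (sectioning from the free end, tension +): N_CD = -25 kN, N_BC = -55.6 kN, N_AB = -44.8 kN.
A_AB = 1534 mm².
A_BC = 353 mm².
A_CD = 392.5 mm².
δ_AB = -44800·757/(1534·99900) = -0.2212 mm
δ_BC = -55600·748/(353·118000) = -0.9985 mm
δ_CD = -25000·656/(392.5·45800) = -0.9122 mm
δ = Σδ_i = -2.132 mm.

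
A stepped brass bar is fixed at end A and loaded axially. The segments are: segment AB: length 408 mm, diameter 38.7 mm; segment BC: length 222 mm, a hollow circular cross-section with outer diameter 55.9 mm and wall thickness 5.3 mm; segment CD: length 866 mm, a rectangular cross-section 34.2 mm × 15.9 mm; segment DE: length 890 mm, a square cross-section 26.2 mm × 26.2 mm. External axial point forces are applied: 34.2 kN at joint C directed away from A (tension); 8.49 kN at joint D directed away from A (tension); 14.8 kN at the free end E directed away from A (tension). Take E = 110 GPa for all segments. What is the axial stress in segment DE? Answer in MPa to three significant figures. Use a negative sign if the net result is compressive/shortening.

Internal axial forces (sectioning from the free end, tension +): N_DE = 14.8 kN, N_CD = 23.29 kN, N_BC = 57.49 kN, N_AB = 57.49 kN.
A_DE = 686.4 mm².
σ_DE = N_DE/A_DE = 14800/686.4 = 21.56 MPa.

21.6 MPa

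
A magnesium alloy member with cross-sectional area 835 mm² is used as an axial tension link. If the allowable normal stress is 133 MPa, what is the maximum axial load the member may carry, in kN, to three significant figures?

P_max = σ_allow · A = 133 · 835 = 111100 N = 111.1 kN.

111 kN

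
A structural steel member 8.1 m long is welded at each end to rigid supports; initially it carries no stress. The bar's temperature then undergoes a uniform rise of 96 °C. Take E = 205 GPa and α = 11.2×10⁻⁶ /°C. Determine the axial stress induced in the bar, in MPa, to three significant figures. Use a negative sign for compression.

Free thermal expansion αLΔT = 11.2e-6 · 8100 · 96 = 8.709 mm.
The walls impose strain ε = −(8.709)/8100 = -1.0752e-03; σ = Eε = 205000 · -1.0752e-03 = -220.4 MPa.

-220 MPa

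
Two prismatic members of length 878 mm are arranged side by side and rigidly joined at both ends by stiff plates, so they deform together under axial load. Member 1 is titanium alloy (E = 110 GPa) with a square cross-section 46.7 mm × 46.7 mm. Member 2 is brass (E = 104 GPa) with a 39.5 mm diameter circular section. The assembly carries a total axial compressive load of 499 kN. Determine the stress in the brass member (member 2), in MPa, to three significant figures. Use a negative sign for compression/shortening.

A_1 = 2181 mm².
A_2 = 1225 mm².
Equal strain + equilibrium ⇒ each member carries load in proportion to AE: A₁E₁ = 239900000 N, A₂E₂ = 127400000 N, ΣAE = 367300000 N.
σ₂ = P·E₂/ΣAE = -499000·104000/367300000 = -141.3 MPa.

-141 MPa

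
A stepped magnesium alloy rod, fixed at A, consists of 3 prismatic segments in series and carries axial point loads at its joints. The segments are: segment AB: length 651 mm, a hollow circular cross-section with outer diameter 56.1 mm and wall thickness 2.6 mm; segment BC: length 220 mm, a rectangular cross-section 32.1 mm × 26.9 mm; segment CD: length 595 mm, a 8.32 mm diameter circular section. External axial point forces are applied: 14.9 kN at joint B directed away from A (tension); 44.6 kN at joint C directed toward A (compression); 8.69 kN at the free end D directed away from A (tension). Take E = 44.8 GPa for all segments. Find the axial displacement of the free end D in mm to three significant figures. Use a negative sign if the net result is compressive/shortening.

Internal axial forces (sectioning from the free end, tension +): N_CD = 8.69 kN, N_BC = -35.91 kN, N_AB = -21.01 kN.
A_AB = 437 mm².
A_BC = 863.5 mm².
A_CD = 54.37 mm².
δ_AB = -21010·651/(437·44800) = -0.6986 mm
δ_BC = -35910·220/(863.5·44800) = -0.2042 mm
δ_CD = 8690·595/(54.37·44800) = 2.123 mm
δ = Σδ_i = 1.22 mm.

1.22 mm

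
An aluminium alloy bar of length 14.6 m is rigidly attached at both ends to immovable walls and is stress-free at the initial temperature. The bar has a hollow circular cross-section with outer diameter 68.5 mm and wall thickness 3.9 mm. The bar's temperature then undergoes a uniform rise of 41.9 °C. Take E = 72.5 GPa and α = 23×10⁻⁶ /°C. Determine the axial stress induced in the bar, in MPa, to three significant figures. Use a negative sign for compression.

-69.9 MPa

Free thermal expansion αLΔT = 23e-6 · 14600 · 41.9 = 14.07 mm.
The walls impose strain ε = −(14.07)/14600 = -9.6370e-04; σ = Eε = 72500 · -9.6370e-04 = -69.87 MPa.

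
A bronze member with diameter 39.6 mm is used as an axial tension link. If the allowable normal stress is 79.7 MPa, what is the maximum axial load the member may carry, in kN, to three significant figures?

A = 1232 mm².
P_max = σ_allow · A = 79.7 · 1232 = 98160 N = 98.16 kN.

98.2 kN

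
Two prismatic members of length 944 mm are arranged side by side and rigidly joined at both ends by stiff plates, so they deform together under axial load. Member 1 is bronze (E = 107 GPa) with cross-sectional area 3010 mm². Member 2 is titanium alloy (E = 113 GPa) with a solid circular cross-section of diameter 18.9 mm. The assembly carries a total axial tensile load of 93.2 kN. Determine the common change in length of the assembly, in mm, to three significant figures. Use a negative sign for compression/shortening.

A_2 = 280.6 mm².
Equal strain + equilibrium ⇒ each member carries load in proportion to AE: A₁E₁ = 322100000 N, A₂E₂ = 31700000 N, ΣAE = 353800000 N.
δ = PL/ΣAE = 93200·944/353800000 = 0.2487 mm.

0.249 mm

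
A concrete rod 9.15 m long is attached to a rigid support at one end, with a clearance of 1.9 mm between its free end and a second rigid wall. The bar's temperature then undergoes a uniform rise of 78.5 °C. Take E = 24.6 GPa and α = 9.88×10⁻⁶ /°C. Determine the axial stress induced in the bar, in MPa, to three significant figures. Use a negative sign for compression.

-14.0 MPa

Free thermal expansion αLΔT = 9.88e-6 · 9150 · 78.5 = 7.097 mm.
The walls engage after the gap closes; constrained expansion = 7.097 − 1.9 = 5.197 mm.
The walls impose strain ε = −(5.197)/9150 = -5.6793e-04; σ = Eε = 24600 · -5.6793e-04 = -13.97 MPa.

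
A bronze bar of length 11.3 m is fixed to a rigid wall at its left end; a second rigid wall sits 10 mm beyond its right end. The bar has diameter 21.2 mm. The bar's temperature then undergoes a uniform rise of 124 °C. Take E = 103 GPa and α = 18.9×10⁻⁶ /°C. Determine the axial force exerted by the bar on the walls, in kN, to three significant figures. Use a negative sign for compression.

-53.0 kN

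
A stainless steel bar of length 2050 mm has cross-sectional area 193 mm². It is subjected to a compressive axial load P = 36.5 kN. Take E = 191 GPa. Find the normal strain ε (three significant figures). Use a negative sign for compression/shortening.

σ = N/A = -189.1 MPa; ε = σ/E = -189.1/191000 = -9.902e-04.

-9.90e-04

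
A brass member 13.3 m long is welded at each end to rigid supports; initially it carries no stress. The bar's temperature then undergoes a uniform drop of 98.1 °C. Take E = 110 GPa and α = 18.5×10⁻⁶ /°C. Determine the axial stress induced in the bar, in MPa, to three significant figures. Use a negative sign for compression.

200 MPa

Free thermal expansion αLΔT = 18.5e-6 · 13300 · -98.1 = -24.14 mm.
The walls impose strain ε = −(-24.14)/13300 = 1.8148e-03; σ = Eε = 110000 · 1.8148e-03 = 199.6 MPa.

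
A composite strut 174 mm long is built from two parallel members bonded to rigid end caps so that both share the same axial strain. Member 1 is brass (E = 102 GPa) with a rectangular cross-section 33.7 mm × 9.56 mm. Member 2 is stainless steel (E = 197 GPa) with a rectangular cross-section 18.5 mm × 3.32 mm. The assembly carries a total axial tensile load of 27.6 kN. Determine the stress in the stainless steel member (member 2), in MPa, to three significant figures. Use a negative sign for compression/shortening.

A_1 = 322.2 mm².
A_2 = 61.42 mm².
Equal strain + equilibrium ⇒ each member carries load in proportion to AE: A₁E₁ = 32860000 N, A₂E₂ = 12100000 N, ΣAE = 44960000 N.
σ₂ = P·E₂/ΣAE = 27600·197000/44960000 = 120.9 MPa.

121 MPa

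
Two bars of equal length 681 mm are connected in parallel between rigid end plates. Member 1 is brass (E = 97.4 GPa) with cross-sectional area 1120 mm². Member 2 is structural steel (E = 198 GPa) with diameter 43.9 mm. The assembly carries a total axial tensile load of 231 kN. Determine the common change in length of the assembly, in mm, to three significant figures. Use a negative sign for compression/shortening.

A_2 = 1514 mm².
Equal strain + equilibrium ⇒ each member carries load in proportion to AE: A₁E₁ = 109100000 N, A₂E₂ = 299700000 N, ΣAE = 408800000 N.
δ = PL/ΣAE = 231000·681/408800000 = 0.3848 mm.

0.385 mm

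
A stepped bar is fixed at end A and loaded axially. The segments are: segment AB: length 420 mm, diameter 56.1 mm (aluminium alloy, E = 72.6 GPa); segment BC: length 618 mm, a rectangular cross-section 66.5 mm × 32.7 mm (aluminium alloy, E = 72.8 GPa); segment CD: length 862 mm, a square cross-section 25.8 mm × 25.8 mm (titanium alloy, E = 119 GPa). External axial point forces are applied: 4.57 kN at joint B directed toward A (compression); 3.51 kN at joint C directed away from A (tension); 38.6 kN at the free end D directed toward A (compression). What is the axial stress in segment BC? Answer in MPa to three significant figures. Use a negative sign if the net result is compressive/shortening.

-16.1 MPa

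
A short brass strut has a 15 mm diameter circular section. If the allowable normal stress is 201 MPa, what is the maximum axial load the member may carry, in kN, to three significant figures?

A = 176.7 mm².
P_max = σ_allow · A = 201 · 176.7 = 35520 N = 35.52 kN.

35.5 kN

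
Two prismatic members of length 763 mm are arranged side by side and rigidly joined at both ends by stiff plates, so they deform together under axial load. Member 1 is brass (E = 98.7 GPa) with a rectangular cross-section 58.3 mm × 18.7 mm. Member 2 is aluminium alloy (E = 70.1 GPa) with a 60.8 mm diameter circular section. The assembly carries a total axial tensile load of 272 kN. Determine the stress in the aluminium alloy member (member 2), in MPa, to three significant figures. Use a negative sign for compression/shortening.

A_1 = 1090 mm².
A_2 = 2903 mm².
Equal strain + equilibrium ⇒ each member carries load in proportion to AE: A₁E₁ = 107600000 N, A₂E₂ = 203500000 N, ΣAE = 311100000 N.
σ₂ = P·E₂/ΣAE = 272000·70100/311100000 = 61.28 MPa.

61.3 MPa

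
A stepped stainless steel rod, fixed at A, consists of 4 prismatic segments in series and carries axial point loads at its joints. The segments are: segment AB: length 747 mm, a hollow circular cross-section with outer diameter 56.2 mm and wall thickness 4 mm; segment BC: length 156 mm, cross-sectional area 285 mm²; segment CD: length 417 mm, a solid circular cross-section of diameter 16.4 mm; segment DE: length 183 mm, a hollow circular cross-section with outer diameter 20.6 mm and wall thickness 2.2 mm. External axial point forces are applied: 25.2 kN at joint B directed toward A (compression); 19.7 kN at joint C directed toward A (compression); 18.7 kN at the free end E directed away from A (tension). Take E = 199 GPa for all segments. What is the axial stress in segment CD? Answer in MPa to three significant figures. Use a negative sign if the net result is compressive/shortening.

88.5 MPa

Internal axial forces (sectioning from the free end, tension +): N_DE = 18.7 kN, N_CD = 18.7 kN, N_BC = -1 kN, N_AB = -26.2 kN.
A_CD = 211.2 mm².
σ_CD = N_CD/A_CD = 18700/211.2 = 88.52 MPa.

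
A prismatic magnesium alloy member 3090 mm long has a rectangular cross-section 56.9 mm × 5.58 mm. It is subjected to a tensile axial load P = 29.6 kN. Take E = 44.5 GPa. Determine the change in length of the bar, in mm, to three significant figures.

6.47 mm

A = 317.5 mm².
δ_mech = NL/(AE) = 29600·3090/(317.5·44500) = 6.474 mm.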